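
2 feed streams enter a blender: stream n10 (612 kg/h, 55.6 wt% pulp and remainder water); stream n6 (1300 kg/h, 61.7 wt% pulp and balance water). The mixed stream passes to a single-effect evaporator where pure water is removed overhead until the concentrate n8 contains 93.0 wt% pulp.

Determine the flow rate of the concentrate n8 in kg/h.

pulp entering = 612×0.556 + 1300×0.617 = 1142.4 kg/h.
All pulp reports to n8, so n8 = 1142.4/0.930 = 1228.4 kg/h.

1228 kg/h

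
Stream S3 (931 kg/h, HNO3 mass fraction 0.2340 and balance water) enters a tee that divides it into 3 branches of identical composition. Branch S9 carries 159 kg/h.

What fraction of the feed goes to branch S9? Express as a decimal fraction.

0.171

Fraction to S9 = 159/931 = 0.1708.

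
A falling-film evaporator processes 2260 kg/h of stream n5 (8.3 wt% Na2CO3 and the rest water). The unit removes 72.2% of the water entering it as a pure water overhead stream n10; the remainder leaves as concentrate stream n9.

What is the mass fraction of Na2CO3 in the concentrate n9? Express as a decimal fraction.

Na2CO3 is not removed: 2260×0.083 = 187.58 kg/h of Na2CO3 enters n9.
water entering = 2260×0.917 = 2072.4 kg/h; overhead removed = 0.722×2072.4 = 1496.3 kg/h.
Concentrate = 2260 − 1496.3 = 763.71 kg/h.
Mass fraction = 187.58/763.71 = 0.2456.

0.2456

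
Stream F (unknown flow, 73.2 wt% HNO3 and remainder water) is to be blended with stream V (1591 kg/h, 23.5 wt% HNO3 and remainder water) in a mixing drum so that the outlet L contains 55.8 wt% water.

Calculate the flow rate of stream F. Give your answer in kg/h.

1136 kg/h

Let F be the unknown flow. Total out = 1591 + F.
water balance: 1217.1 + 0.268·F = 0.558·(1591 + F)
(0.268 − 0.558)·F = 0.558×1591 − 1217.1 = -329.34
F = -329.34 / -0.290 = 1135.6 kg/h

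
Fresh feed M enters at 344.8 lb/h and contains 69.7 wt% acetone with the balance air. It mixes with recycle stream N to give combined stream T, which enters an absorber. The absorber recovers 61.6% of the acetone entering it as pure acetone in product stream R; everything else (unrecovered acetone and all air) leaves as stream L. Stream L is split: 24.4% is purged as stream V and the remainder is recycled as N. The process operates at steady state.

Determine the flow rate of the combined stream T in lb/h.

766.8 lb/h

air enters only via M and leaves only via the purge: 344.8×0.303 = 0.244×(air in L), and the absorber passes all air, so air in T = air in L = 428.17 lb/h.
acetone in T: m_A = 344.8×0.697 + (1−0.244)·(1−0.616)·m_A, so m_A = 240.33/0.7097 = 338.63 lb/h.
T = 338.63 + 428.17 = 766.81 lb/h.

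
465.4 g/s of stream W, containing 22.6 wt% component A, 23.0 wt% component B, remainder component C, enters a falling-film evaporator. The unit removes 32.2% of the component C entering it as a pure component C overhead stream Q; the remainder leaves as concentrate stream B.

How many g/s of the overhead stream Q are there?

81.52 g/s

component C entering = 465.4×0.544 = 253.18 g/s; overhead removed = 0.322×253.18 = 81.523 g/s.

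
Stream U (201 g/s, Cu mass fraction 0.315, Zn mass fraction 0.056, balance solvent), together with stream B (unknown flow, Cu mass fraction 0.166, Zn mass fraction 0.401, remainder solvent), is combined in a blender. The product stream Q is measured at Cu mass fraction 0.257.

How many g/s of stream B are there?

128.1 g/s

Let B be the unknown flow. Total out = 201 + B.
Cu balance: 63.315 + 0.166·B = 0.257·(201 + B)
(0.166 − 0.257)·B = 0.257×201 − 63.315 = -11.658
B = -11.658 / -0.091 = 128.11 g/s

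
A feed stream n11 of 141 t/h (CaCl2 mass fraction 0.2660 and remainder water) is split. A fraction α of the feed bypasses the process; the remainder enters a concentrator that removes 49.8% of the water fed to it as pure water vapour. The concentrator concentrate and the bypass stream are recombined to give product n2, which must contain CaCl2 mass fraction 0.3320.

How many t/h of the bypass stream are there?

All 141×0.266 = 37.506 t/h of CaCl2 reaches n2, so n2 = 37.506/0.332 = 112.97 t/h and vapour = 28.03 t/h.
The evaporator receives (1−α)·141 of feed at 0.734 water and removes 0.498 of that water:
0.498×0.734×(1−α)×141 = 28.03
(1−α) = 28.03/51.54 = 0.5439;  α = 0.4561.
Bypass flow = 0.4561×141 = 64.317 t/h.

64.32 t/h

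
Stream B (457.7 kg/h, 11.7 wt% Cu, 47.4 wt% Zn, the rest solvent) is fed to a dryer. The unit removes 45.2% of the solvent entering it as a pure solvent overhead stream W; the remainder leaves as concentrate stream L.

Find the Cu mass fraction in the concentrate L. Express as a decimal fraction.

Cu is not removed: 457.7×0.117 = 53.551 kg/h of Cu enters L.
solvent entering = 457.7×0.409 = 187.2 kg/h; overhead removed = 0.452×187.2 = 84.614 kg/h.
Concentrate = 457.7 − 84.614 = 373.09 kg/h.
Mass fraction = 53.551/373.09 = 0.144.

0.144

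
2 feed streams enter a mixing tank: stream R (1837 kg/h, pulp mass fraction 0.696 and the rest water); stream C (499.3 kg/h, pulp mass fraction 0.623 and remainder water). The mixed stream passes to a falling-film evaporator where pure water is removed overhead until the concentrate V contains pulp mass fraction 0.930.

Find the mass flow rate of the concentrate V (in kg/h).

1709 kg/h

pulp entering = 1837×0.696 + 499.3×0.623 = 1589.6 kg/h.
All pulp reports to V, so V = 1589.6/0.930 = 1709.3 kg/h.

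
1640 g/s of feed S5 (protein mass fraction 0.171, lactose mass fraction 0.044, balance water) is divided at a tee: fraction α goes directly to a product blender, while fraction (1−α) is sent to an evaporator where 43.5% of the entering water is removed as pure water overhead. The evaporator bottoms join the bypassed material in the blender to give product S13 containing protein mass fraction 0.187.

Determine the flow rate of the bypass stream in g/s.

All 1640×0.171 = 280.44 g/s of protein reaches S13, so S13 = 280.44/0.187 = 1499.7 g/s and vapour = 140.32 g/s.
The evaporator receives (1−α)·1640 of feed at 0.785 water and removes 0.435 of that water:
0.435×0.785×(1−α)×1640 = 140.32
(1−α) = 140.32/560.02 = 0.2506;  α = 0.7494.
Bypass flow = 0.7494×1640 = 1229.1 g/s.

1229 g/s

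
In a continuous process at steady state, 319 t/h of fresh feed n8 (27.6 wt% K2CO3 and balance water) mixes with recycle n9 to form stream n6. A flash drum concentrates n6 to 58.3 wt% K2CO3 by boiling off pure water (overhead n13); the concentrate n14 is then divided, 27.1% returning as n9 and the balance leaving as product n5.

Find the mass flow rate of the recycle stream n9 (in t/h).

Overall K2CO3 balance (none leaves overhead): K2CO3 in fresh feed = K2CO3 in product, i.e. 319×0.276 = (1−0.271)·n14·0.583.
n14 = 88.044/(0.583×0.729) = 207.16 t/h.
Recycle n9 = 0.271×207.16 = 56.14 t/h.

56.14 t/h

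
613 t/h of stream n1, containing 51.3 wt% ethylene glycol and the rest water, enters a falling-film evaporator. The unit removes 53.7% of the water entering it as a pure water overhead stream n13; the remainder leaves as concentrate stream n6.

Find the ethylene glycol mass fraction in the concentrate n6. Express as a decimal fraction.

ethylene glycol is not removed: 613×0.513 = 314.47 t/h of ethylene glycol enters n6.
water entering = 613×0.487 = 298.53 t/h; overhead removed = 0.537×298.53 = 160.31 t/h.
Concentrate = 613 − 160.31 = 452.69 t/h.
Mass fraction = 314.47/452.69 = 0.695.

0.695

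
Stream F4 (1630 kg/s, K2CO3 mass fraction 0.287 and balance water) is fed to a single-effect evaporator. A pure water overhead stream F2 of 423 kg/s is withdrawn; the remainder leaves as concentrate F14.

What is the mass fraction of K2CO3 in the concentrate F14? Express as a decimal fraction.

K2CO3 is not removed: 1630×0.287 = 467.81 kg/s of K2CO3 enters F14.
Concentrate = 1630 − 423 = 1207 kg/s.
Mass fraction = 467.81/1207 = 0.388.

0.388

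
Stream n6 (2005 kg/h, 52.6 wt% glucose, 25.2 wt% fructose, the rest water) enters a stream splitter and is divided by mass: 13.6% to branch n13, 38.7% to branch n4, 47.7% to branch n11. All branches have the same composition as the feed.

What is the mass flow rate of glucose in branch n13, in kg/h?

143.4 kg/h

Branch n13 total = 0.136×2005 = 272.68 kg/h.
glucose in n13 = 0.526×272.68 = 143.43 kg/h.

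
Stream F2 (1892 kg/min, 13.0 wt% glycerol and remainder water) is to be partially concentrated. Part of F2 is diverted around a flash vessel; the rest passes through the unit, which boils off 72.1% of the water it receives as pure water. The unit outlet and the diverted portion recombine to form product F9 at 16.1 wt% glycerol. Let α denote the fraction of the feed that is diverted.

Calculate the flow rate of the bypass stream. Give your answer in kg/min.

All 1892×0.130 = 245.96 kg/min of glycerol reaches F9, so F9 = 245.96/0.161 = 1527.7 kg/min and vapour = 364.3 kg/min.
The evaporator receives (1−α)·1892 of feed at 0.870 water and removes 0.721 of that water:
0.721×0.870×(1−α)×1892 = 364.3
(1−α) = 364.3/1186.8 = 0.3070;  α = 0.6930.
Bypass flow = 0.6930×1892 = 1311.2 kg/min.

1311 kg/min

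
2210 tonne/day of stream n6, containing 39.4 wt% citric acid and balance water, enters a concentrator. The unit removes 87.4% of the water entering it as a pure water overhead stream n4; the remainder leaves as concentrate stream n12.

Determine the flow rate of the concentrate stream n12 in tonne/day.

water entering = 2210×0.606 = 1339.3 tonne/day; overhead removed = 0.874×1339.3 = 1170.5 tonne/day.
Concentrate = 2210 − 1170.5 = 1039.5 tonne/day.

1039 tonne/day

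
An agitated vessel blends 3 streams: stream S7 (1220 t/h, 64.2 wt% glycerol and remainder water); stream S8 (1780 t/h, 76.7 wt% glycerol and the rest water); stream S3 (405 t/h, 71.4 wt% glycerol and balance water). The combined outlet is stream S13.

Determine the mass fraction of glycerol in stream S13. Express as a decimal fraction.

0.716

Total flow out = 1220 + 1780 + 405 = 3405 t/h.
glycerol in = 1220×0.642 + 1780×0.767 + 405×0.714 = 2437.7 t/h.
glycerol mass fraction in S13 = 2437.7/3405 = 0.716.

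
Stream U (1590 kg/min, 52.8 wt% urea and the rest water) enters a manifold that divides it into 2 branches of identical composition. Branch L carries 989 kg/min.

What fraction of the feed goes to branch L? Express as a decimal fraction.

Fraction to L = 989/1590 = 0.6220.

0.622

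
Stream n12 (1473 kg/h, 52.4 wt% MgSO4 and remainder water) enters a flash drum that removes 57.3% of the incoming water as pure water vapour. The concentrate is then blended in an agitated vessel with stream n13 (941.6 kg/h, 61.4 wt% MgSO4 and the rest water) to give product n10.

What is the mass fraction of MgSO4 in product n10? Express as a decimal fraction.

Vapour removed = 0.573×0.476×1473 = 401.76 kg/h; concentrate = 1071.2 kg/h.
MgSO4 reaching the mixer = 771.85 (from concentrate) + 941.6×0.614 = 1350 kg/h.
Product flow = 1071.2 + 941.6 = 2012.8 kg/h; MgSO4 fraction = 0.6707.

0.6707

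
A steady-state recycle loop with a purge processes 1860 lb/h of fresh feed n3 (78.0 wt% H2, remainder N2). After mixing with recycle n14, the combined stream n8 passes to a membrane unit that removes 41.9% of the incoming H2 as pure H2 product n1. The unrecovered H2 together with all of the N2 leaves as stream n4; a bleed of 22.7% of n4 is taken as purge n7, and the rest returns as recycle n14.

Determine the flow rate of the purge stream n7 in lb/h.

N2 enters only via n3 and leaves only via the purge: 1860×0.220 = 0.227×(N2 in n4), and the membrane unit passes all N2, so N2 in n8 = N2 in n4 = 1802.6 lb/h.
H2 in n8: m_A = 1860×0.780 + (1−0.227)·(1−0.419)·m_A, so m_A = 1450.8/0.5509 = 2633.6 lb/h.
n4 = (1−0.419)×2633.6 + 1802.6 = 3332.7 lb/h.
Purge n7 = 0.227×3332.7 = 756.53 lb/h.

756.5 lb/h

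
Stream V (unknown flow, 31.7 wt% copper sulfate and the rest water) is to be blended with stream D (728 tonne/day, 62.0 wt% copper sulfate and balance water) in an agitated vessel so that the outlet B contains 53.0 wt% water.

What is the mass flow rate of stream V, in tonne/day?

713.7 tonne/day

Let V be the unknown flow. Total out = 728 + V.
water balance: 276.64 + 0.683·V = 0.530·(728 + V)
(0.683 − 0.530)·V = 0.530×728 − 276.64 = 109.2
V = 109.2 / 0.153 = 713.73 tonne/day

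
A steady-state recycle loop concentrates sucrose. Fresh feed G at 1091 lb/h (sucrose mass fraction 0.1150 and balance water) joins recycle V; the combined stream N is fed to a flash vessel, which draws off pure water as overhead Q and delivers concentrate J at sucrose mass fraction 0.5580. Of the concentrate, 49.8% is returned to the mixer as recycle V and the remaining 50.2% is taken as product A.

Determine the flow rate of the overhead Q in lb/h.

Overall sucrose balance (none leaves overhead): sucrose in fresh feed = sucrose in product, i.e. 1091×0.115 = (1−0.498)·J·0.558.
J = 125.47/(0.558×0.502) = 447.9 lb/h.
Recycle V = 0.498×447.9 = 223.06 lb/h.
Combined feed N = 1091 + 223.06 = 1314.1 lb/h.
Overhead Q = N − J = 1314.1 − 447.9 = 866.15 lb/h.

866.2 lb/h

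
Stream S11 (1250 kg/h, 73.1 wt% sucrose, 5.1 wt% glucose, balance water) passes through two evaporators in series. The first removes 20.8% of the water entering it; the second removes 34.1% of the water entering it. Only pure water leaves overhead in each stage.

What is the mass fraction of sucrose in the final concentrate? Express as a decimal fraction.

0.8160

water in feed = 1250×0.218 = 272.5 kg/h.
After stage 1: water left = (1−0.208)×272.5 = 215.82; stream total = 1193.3 kg/h.
After stage 2: water left = (1−0.341)×215.82 = 142.23; final concentrate = 1119.7 kg/h.
sucrose fraction = 913.75/1119.7 = 0.8160.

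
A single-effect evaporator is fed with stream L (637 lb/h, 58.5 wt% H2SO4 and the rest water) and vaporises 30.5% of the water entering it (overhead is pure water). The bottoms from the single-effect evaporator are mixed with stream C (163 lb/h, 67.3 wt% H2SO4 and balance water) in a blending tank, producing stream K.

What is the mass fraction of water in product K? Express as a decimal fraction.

0.329

Vapour removed = 0.305×0.415×637 = 80.628 lb/h; concentrate = 556.37 lb/h.
water reaching the mixer = 183.73 (from concentrate) + 163×0.327 = 237.03 lb/h.
Product flow = 556.37 + 163 = 719.37 lb/h; water fraction = 0.329.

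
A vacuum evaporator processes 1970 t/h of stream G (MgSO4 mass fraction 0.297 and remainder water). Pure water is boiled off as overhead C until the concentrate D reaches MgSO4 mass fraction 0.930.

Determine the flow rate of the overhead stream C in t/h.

1341 t/h

MgSO4 is conserved: 1970×0.297 = 585.09 t/h all reports to the concentrate.
Concentrate = 585.09/(target fraction) = 629.13 t/h.
Overhead = 1970 − 629.13 = 1340.9 t/h.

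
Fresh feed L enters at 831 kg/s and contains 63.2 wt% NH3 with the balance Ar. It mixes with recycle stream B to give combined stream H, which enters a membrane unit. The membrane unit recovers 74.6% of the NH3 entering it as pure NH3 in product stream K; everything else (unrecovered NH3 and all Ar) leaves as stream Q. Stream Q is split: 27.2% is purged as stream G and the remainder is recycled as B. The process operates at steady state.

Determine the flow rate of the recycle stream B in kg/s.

Ar enters only via L and leaves only via the purge: 831×0.368 = 0.272×(Ar in Q), and the membrane unit passes all Ar, so Ar in H = Ar in Q = 1124.3 kg/s.
NH3 in H: m_A = 831×0.632 + (1−0.272)·(1−0.746)·m_A, so m_A = 525.19/0.8151 = 644.34 kg/s.
Q = (1−0.746)×644.34 + 1124.3 = 1288 kg/s.
Recycle B = (1−0.272)×1288 = 937.63 kg/s.

937.6 kg/s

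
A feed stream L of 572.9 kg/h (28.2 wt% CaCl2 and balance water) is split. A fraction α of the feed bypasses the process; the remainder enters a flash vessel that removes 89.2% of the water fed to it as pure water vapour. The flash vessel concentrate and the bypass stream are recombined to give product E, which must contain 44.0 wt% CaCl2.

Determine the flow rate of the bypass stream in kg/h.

251.7 kg/h

All 572.9×0.282 = 161.56 kg/h of CaCl2 reaches E, so E = 161.56/0.440 = 367.18 kg/h and vapour = 205.72 kg/h.
The evaporator receives (1−α)·572.9 of feed at 0.718 water and removes 0.892 of that water:
0.892×0.718×(1−α)×572.9 = 205.72
(1−α) = 205.72/366.92 = 0.5607;  α = 0.4393.
Bypass flow = 0.4393×572.9 = 251.69 kg/h.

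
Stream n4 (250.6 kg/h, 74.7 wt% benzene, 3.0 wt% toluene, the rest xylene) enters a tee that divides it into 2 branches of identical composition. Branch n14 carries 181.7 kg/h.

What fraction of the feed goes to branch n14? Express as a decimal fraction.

0.725

Fraction to n14 = 181.7/250.6 = 0.7251.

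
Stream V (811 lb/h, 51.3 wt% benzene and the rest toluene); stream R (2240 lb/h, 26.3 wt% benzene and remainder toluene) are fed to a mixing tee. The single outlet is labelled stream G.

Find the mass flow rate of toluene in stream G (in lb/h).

2046 lb/h

toluene out = toluene in = 811×0.487 + 2240×0.737 = 2045.8 lb/h.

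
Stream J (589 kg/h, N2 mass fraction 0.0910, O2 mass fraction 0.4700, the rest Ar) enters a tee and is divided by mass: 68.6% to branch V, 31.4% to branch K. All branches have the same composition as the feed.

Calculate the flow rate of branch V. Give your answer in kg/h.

Branch V flow = 0.686×589 = 404.05 kg/h.

404.1 kg/h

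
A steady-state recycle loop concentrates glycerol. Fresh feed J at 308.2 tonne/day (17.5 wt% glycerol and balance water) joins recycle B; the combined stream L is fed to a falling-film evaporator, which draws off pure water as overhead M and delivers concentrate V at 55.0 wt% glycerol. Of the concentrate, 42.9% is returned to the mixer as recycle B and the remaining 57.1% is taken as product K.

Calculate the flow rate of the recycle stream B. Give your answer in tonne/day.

Overall glycerol balance (none leaves overhead): glycerol in fresh feed = glycerol in product, i.e. 308.2×0.175 = (1−0.429)·V·0.550.
V = 53.935/(0.550×0.571) = 171.74 tonne/day.
Recycle B = 0.429×171.74 = 73.677 tonne/day.

73.68 tonne/day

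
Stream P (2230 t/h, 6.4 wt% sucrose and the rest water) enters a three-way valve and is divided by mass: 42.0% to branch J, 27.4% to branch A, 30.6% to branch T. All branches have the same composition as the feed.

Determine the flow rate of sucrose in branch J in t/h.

Branch J total = 0.420×2230 = 936.6 t/h.
sucrose in J = 0.064×936.6 = 59.942 t/h.

59.94 t/h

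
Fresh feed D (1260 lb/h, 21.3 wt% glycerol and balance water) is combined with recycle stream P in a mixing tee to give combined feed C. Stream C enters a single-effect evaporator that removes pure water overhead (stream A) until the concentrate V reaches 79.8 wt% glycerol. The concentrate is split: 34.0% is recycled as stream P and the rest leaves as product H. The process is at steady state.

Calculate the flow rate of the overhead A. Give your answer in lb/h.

923.7 lb/h

Overall glycerol balance (none leaves overhead): glycerol in fresh feed = glycerol in product, i.e. 1260×0.213 = (1−0.340)·V·0.798.
V = 268.38/(0.798×0.660) = 509.57 lb/h.
Recycle P = 0.340×509.57 = 173.25 lb/h.
Combined feed C = 1260 + 173.25 = 1433.3 lb/h.
Overhead A = C − V = 1433.3 − 509.57 = 923.68 lb/h.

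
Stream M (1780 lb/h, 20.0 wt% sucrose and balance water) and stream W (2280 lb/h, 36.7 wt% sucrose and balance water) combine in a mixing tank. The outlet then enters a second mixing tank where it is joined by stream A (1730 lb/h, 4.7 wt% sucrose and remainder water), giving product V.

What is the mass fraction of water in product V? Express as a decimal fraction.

0.780

Overall, product flow = 5790 lb/h.
water in = 1780×0.800 + 2280×0.633 + 1730×0.953 = 4515.9 lb/h.
water fraction in V = 0.780.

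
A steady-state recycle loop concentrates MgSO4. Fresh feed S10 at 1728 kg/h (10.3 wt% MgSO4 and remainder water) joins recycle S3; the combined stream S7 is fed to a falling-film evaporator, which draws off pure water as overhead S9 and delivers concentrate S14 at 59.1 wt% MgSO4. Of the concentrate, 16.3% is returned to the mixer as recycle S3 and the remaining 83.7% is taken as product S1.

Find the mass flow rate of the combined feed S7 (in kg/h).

Overall MgSO4 balance (none leaves overhead): MgSO4 in fresh feed = MgSO4 in product, i.e. 1728×0.103 = (1−0.163)·S14·0.591.
S14 = 177.98/(0.591×0.837) = 359.81 kg/h.
Recycle S3 = 0.163×359.81 = 58.648 kg/h.
Combined feed S7 = 1728 + 58.648 = 1786.6 kg/h.

1787 kg/h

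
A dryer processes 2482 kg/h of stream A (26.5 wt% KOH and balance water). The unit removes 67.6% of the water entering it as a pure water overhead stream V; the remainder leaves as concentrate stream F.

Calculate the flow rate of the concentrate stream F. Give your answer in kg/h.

1249 kg/h

water entering = 2482×0.735 = 1824.3 kg/h; overhead removed = 0.676×1824.3 = 1233.2 kg/h.
Concentrate = 2482 − 1233.2 = 1248.8 kg/h.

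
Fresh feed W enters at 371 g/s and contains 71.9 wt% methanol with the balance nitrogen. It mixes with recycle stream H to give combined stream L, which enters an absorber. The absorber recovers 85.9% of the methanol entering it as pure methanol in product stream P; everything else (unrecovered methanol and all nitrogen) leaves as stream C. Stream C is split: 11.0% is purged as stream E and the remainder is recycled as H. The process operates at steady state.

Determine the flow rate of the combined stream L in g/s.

nitrogen enters only via W and leaves only via the purge: 371×0.281 = 0.110×(nitrogen in C), and the absorber passes all nitrogen, so nitrogen in L = nitrogen in C = 947.74 g/s.
methanol in L: m_A = 371×0.719 + (1−0.110)·(1−0.859)·m_A, so m_A = 266.75/0.8745 = 305.03 g/s.
L = 305.03 + 947.74 = 1252.8 g/s.

1253 g/s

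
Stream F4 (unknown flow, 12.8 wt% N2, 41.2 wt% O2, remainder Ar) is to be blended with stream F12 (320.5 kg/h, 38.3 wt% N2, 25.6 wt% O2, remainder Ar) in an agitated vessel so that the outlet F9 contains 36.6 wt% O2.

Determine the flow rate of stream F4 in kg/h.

766.4 kg/h

Let F4 be the unknown flow. Total out = 320.5 + F4.
O2 balance: 82.048 + 0.412·F4 = 0.366·(320.5 + F4)
(0.412 − 0.366)·F4 = 0.366×320.5 − 82.048 = 35.255
F4 = 35.255 / 0.046 = 766.41 kg/h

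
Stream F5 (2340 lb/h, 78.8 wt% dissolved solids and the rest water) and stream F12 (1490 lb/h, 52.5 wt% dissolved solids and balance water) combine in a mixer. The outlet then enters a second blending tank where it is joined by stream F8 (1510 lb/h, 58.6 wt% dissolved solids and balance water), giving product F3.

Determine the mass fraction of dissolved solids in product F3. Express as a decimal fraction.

0.657

Overall, product flow = 5340 lb/h.
dissolved solids in = 2340×0.788 + 1490×0.525 + 1510×0.586 = 3511 lb/h.
dissolved solids fraction in F3 = 0.657.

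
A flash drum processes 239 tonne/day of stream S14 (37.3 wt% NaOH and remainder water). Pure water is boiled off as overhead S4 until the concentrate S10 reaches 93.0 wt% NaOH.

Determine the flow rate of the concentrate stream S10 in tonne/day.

NaOH is conserved: 239×0.373 = 89.147 tonne/day all reports to the concentrate.
Concentrate = 89.147/(target fraction) = 95.857 tonne/day.

95.86 tonne/day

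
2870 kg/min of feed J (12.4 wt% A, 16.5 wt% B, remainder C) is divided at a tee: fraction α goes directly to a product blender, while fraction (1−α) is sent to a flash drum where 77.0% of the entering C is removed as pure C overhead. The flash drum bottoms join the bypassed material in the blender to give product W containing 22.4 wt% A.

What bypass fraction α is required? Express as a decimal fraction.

All 2870×0.124 = 355.88 kg/min of A reaches W, so W = 355.88/0.224 = 1588.8 kg/min and vapour = 1281.2 kg/min.
The evaporator receives (1−α)·2870 of feed at 0.711 C and removes 0.770 of that C:
0.770×0.711×(1−α)×2870 = 1281.2
(1−α) = 1281.2/1571.2 = 0.8154;  α = 0.1846.

0.185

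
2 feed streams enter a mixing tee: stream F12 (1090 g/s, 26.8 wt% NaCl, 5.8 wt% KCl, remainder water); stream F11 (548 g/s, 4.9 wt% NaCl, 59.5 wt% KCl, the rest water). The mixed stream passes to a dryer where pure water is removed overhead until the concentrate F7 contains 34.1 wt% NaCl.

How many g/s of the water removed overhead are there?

702.6 g/s

NaCl entering = 1090×0.268 + 548×0.049 = 318.97 g/s.
All NaCl reports to F7, so F7 = 318.97/0.341 = 935.4 g/s.
Total feed = 1638 g/s; overhead = 1638 − 935.4 = 702.6 g/s.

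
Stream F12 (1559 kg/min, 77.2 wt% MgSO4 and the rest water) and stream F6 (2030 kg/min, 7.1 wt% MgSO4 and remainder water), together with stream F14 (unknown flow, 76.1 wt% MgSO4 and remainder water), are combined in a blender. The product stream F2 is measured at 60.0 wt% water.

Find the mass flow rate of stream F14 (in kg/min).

Let F14 be the unknown flow. Total out = 3589 + F14.
water balance: 2241.3 + 0.239·F14 = 0.600·(3589 + F14)
(0.239 − 0.600)·F14 = 0.600×3589 − 2241.3 = -87.922
F14 = -87.922 / -0.361 = 243.55 kg/min

243.6 kg/min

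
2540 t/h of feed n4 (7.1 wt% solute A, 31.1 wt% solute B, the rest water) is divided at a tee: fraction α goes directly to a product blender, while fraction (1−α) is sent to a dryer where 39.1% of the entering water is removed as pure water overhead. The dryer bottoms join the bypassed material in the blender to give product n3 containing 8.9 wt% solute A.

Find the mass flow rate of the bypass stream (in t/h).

414.1 t/h

All 2540×0.071 = 180.34 t/h of solute A reaches n3, so n3 = 180.34/0.089 = 2026.3 t/h and vapour = 513.71 t/h.
The evaporator receives (1−α)·2540 of feed at 0.618 water and removes 0.391 of that water:
0.391×0.618×(1−α)×2540 = 513.71
(1−α) = 513.71/613.76 = 0.8370;  α = 0.1630.
Bypass flow = 0.1630×2540 = 414.06 t/h.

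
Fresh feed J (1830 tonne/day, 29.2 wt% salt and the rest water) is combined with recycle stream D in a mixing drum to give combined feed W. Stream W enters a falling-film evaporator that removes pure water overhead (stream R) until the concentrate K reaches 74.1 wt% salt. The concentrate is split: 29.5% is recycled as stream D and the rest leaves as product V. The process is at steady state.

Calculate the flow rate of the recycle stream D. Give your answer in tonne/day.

301.8 tonne/day

Overall salt balance (none leaves overhead): salt in fresh feed = salt in product, i.e. 1830×0.292 = (1−0.295)·K·0.741.
K = 534.36/(0.741×0.705) = 1022.9 tonne/day.
Recycle D = 0.295×1022.9 = 301.75 tonne/day.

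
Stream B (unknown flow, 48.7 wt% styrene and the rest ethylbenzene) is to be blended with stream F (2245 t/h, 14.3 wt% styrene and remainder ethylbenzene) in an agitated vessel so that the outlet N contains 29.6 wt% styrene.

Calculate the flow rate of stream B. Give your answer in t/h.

1798 t/h

Let B be the unknown flow. Total out = 2245 + B.
styrene balance: 321.03 + 0.487·B = 0.296·(2245 + B)
(0.487 − 0.296)·B = 0.296×2245 − 321.03 = 343.49
B = 343.49 / 0.191 = 1798.4 t/h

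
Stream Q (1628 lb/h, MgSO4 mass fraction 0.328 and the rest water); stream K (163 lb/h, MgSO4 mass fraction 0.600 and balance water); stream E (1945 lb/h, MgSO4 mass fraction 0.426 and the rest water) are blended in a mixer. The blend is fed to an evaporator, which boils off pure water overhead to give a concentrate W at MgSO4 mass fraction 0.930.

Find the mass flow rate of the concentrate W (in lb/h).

MgSO4 entering = 1628×0.328 + 163×0.600 + 1945×0.426 = 1460.4 lb/h.
All MgSO4 reports to W, so W = 1460.4/0.930 = 1570.3 lb/h.

1570 lb/h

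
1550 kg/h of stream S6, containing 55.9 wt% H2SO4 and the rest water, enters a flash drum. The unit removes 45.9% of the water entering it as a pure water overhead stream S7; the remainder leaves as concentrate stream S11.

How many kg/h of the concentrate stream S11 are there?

water entering = 1550×0.441 = 683.55 kg/h; overhead removed = 0.459×683.55 = 313.75 kg/h.
Concentrate = 1550 − 313.75 = 1236.3 kg/h.

1236 kg/h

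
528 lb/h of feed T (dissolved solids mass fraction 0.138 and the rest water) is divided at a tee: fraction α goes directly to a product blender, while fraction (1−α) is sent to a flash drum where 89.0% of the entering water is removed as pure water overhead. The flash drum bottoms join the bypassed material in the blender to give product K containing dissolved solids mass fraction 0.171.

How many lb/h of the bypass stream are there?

All 528×0.138 = 72.864 lb/h of dissolved solids reaches K, so K = 72.864/0.171 = 426.11 lb/h and vapour = 101.89 lb/h.
The evaporator receives (1−α)·528 of feed at 0.862 water and removes 0.890 of that water:
0.890×0.862×(1−α)×528 = 101.89
(1−α) = 101.89/405.07 = 0.2515;  α = 0.7485.
Bypass flow = 0.7485×528 = 395.18 lb/h.

395.2 lb/h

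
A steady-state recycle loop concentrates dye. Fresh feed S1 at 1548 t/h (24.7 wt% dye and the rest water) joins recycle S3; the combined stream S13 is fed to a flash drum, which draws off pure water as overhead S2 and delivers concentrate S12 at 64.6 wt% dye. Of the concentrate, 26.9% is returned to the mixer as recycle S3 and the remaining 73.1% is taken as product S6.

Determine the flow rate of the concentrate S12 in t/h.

809.7 t/h

Overall dye balance (none leaves overhead): dye in fresh feed = dye in product, i.e. 1548×0.247 = (1−0.269)·S12·0.646.
S12 = 382.36/(0.646×0.731) = 809.69 t/h.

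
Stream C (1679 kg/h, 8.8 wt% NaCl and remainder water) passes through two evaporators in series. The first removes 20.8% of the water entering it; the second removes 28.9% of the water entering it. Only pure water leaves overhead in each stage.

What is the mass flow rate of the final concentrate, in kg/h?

1010 kg/h

water in feed = 1679×0.912 = 1531.2 kg/h.
After stage 1: water left = (1−0.208)×1531.2 = 1212.7; stream total = 1360.5 kg/h.
After stage 2: water left = (1−0.289)×1212.7 = 862.26; final concentrate = 1010 kg/h.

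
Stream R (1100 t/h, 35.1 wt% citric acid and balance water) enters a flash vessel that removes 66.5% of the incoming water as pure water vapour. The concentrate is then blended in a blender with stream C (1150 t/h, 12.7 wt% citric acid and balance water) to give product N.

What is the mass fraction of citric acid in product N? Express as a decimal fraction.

Vapour removed = 0.665×0.649×1100 = 474.74 t/h; concentrate = 625.26 t/h.
citric acid reaching the mixer = 386.1 (from concentrate) + 1150×0.127 = 532.15 t/h.
Product flow = 625.26 + 1150 = 1775.3 t/h; citric acid fraction = 0.2998.

0.2998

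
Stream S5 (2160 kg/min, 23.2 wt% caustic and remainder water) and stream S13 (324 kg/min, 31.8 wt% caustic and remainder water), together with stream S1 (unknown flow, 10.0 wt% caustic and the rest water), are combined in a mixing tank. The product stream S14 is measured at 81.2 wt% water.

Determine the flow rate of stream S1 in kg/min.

1559 kg/min

Let S1 be the unknown flow. Total out = 2484 + S1.
water balance: 1879.8 + 0.900·S1 = 0.812·(2484 + S1)
(0.900 − 0.812)·S1 = 0.812×2484 − 1879.8 = 137.16
S1 = 137.16 / 0.088 = 1558.6 kg/min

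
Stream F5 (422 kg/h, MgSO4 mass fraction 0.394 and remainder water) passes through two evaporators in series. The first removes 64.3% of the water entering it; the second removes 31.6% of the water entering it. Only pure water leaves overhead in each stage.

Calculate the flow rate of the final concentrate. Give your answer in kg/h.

water in feed = 422×0.606 = 255.73 kg/h.
After stage 1: water left = (1−0.643)×255.73 = 91.296; stream total = 257.56 kg/h.
After stage 2: water left = (1−0.316)×91.296 = 62.447; final concentrate = 228.71 kg/h.

228.7 kg/h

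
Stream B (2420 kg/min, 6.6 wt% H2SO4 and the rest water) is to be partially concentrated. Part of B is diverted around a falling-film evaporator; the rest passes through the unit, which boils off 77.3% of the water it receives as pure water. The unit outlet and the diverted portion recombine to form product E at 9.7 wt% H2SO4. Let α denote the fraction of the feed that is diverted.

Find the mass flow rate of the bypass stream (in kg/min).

1349 kg/min

All 2420×0.066 = 159.72 kg/min of H2SO4 reaches E, so E = 159.72/0.097 = 1646.6 kg/min and vapour = 773.4 kg/min.
The evaporator receives (1−α)·2420 of feed at 0.934 water and removes 0.773 of that water:
0.773×0.934×(1−α)×2420 = 773.4
(1−α) = 773.4/1747.2 = 0.4427;  α = 0.5573.
Bypass flow = 0.5573×2420 = 1348.8 kg/min.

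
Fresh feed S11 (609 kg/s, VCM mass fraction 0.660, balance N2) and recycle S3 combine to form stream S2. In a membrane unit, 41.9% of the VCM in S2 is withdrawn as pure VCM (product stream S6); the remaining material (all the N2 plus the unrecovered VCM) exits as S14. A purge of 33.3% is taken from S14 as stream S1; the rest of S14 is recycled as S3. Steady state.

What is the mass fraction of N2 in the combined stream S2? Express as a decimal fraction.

N2 enters only via S11 and leaves only via the purge: 609×0.340 = 0.333×(N2 in S14), and the membrane unit passes all N2, so N2 in S2 = N2 in S14 = 621.8 kg/s.
VCM in S2: m_A = 609×0.660 + (1−0.333)·(1−0.419)·m_A, so m_A = 401.94/0.6125 = 656.26 kg/s.
S2 = 656.26 + 621.8 = 1278.1 kg/s.
N2 fraction in S2 = 621.8/1278.1 = 0.487.

0.487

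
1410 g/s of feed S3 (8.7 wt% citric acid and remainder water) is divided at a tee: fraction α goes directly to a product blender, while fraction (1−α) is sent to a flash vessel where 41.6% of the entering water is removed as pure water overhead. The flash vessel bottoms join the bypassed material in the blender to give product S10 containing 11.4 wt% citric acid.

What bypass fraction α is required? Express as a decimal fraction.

0.376

All 1410×0.087 = 122.67 g/s of citric acid reaches S10, so S10 = 122.67/0.114 = 1076.1 g/s and vapour = 333.95 g/s.
The evaporator receives (1−α)·1410 of feed at 0.913 water and removes 0.416 of that water:
0.416×0.913×(1−α)×1410 = 333.95
(1−α) = 333.95/535.53 = 0.6236;  α = 0.3764.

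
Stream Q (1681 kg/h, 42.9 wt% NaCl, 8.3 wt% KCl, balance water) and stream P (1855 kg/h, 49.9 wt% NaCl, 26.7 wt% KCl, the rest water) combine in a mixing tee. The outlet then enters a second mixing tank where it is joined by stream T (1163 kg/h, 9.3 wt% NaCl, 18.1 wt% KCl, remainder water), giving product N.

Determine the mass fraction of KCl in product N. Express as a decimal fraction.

0.1799

Overall, product flow = 4699 kg/h.
KCl in = 1681×0.083 + 1855×0.267 + 1163×0.181 = 845.31 kg/h.
KCl fraction in N = 0.1799.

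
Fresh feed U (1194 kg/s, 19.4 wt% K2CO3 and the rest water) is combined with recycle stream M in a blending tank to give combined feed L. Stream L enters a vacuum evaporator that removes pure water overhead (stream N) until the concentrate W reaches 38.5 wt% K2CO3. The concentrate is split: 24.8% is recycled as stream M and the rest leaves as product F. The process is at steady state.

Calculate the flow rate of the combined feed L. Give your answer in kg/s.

Overall K2CO3 balance (none leaves overhead): K2CO3 in fresh feed = K2CO3 in product, i.e. 1194×0.194 = (1−0.248)·W·0.385.
W = 231.64/(0.385×0.752) = 800.07 kg/s.
Recycle M = 0.248×800.07 = 198.42 kg/s.
Combined feed L = 1194 + 198.42 = 1392.4 kg/s.

1392 kg/s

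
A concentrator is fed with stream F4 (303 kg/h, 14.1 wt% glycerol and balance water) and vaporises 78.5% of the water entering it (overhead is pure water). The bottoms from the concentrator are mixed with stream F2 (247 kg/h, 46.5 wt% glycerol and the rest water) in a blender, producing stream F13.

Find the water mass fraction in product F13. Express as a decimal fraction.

0.544

Vapour removed = 0.785×0.859×303 = 204.32 kg/h; concentrate = 98.683 kg/h.
water reaching the mixer = 55.96 (from concentrate) + 247×0.535 = 188.1 kg/h.
Product flow = 98.683 + 247 = 345.68 kg/h; water fraction = 0.544.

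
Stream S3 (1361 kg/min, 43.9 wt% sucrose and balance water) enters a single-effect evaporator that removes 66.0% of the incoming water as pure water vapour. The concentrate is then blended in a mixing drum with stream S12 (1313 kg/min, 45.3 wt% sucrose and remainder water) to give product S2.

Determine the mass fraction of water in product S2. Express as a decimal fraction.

Vapour removed = 0.660×0.561×1361 = 503.92 kg/min; concentrate = 857.08 kg/min.
water reaching the mixer = 259.6 (from concentrate) + 1313×0.547 = 977.81 kg/min.
Product flow = 857.08 + 1313 = 2170.1 kg/min; water fraction = 0.451.

0.451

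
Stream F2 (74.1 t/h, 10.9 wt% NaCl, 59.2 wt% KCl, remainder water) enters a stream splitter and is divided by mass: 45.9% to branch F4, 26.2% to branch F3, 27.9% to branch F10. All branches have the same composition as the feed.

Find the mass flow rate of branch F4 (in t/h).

Branch F4 flow = 0.459×74.1 = 34.012 t/h.

34.01 t/h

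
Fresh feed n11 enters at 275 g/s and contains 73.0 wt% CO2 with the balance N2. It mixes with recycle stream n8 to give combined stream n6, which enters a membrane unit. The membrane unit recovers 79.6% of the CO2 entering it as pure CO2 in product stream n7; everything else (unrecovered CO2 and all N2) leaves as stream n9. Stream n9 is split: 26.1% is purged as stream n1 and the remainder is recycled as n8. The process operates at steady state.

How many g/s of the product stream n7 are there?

188.2 g/s

CO2 in n6: m_A = 275×0.730 + (1−0.261)·(1−0.796)·m_A, so m_A = 200.75/0.8492 = 236.39 g/s.
Product n7 = 0.796×236.39 = 188.16 g/s.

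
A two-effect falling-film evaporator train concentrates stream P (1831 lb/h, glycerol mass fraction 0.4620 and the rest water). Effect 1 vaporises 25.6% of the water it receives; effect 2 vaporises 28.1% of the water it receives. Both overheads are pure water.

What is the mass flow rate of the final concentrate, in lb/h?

water in feed = 1831×0.538 = 985.08 lb/h.
After stage 1: water left = (1−0.256)×985.08 = 732.9; stream total = 1578.8 lb/h.
After stage 2: water left = (1−0.281)×732.9 = 526.95; final concentrate = 1372.9 lb/h.

1373 lb/h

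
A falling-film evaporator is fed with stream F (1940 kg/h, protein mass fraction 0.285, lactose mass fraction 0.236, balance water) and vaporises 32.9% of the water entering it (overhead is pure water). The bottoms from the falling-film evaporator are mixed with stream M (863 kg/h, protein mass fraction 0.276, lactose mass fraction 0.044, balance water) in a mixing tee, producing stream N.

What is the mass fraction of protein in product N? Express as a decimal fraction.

Vapour removed = 0.329×0.479×1940 = 305.73 kg/h; concentrate = 1634.3 kg/h.
protein reaching the mixer = 552.9 (from concentrate) + 863×0.276 = 791.09 kg/h.
Product flow = 1634.3 + 863 = 2497.3 kg/h; protein fraction = 0.317.

0.317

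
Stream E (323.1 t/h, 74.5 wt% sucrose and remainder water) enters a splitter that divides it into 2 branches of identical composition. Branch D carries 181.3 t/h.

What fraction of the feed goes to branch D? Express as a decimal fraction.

Fraction to D = 181.3/323.1 = 0.5611.

0.561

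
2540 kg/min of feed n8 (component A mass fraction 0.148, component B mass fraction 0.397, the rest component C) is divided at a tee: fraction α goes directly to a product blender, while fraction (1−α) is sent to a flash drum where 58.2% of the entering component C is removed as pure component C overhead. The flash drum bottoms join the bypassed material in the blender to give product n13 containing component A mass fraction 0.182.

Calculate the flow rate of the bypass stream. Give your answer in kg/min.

All 2540×0.148 = 375.92 kg/min of component A reaches n13, so n13 = 375.92/0.182 = 2065.5 kg/min and vapour = 474.51 kg/min.
The evaporator receives (1−α)·2540 of feed at 0.455 component C and removes 0.582 of that component C:
0.582×0.455×(1−α)×2540 = 474.51
(1−α) = 474.51/672.62 = 0.7055;  α = 0.2945.
Bypass flow = 0.2945×2540 = 748.13 kg/min.

748.1 kg/min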